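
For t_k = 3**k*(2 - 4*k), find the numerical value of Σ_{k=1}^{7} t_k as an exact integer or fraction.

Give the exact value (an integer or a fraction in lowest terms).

Σ = -78738

Step 1: r(k) = 3*(2*k + 1)/(2*k - 1).
So A=3 and B=1, with C=k - 1/2.
f must satisfy (3)·f(k+1) − (1)·f(k) = k - 1/2.
Degrees (0,0,1) ⇒ d ≤ 1.
A polynomial solution: f(k) = (k - 2)/2.
Certificate R = B(k−1)f/C = (k - 2)/(2*k - 1) gives s_k = 2*3**k*(2 - k).
s_(k+1) − s_k = 3**k*(2 - 4*k) = t_k.
Evaluate s at k=8 and k=1: -78732 and 6; difference -78738.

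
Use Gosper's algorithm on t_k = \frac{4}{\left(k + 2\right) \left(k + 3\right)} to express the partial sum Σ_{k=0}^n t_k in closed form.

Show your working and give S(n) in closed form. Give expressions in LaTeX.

S(n) = \frac{2 \left(n + 1\right)}{n + 3}

The ratio is (k + 2)/(k + 4).
Take A(k)=k + 2, B(k)=k + 4, C(k)=1.
Set up (k + 2)·f(k+1) − (k + 3)·f(k) − (1) = 0.
Bound: deg f ≤ 1.
Match coefficients ⇒ f(k) = k/2.
Get s_k = R·t_k = 2*k/(k + 2) with R(k) = B(k−1)f(k)/C(k) = k*(k + 3)/2.
Δs = 4/(k**2 + 5*k + 6), as required.
s_(n+1) = 2*(n + 1)/(n + 3) and s_(0) = 0, so S(n) = 2*(n + 1)/(n + 3).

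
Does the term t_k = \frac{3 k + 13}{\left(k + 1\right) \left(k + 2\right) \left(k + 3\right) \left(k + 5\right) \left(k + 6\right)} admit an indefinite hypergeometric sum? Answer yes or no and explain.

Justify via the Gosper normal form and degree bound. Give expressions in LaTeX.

Yes. s_k = \frac{k \left(k^{2} + 8 k + 17\right)}{10 \left(k^{3} + 8 k^{2} + 17 k + 10\right)}.

t_(k+1)/t_k = (k + 1)*(k + 5)*(3*k + 16)/((k + 4)*(k + 7)*(3*k + 13)).
Take A(k)=k + 1, B(k)=k + 7, C(k)=k**2 + 25*k/3 + 52/3.
f must satisfy (k + 1)·f(k+1) − (k + 6)·f(k) = k**2 + 25*k/3 + 52/3.
d = 5 from the (1,1,2) case.
Solve for f: f(k) = k*(k + 3)*(k + 4)*(k**2 + 8*k + 17)/30 (degree 5 ≤ 5).
Then R = B(k−1)f/C = k*(k + 3)*(k + 6)*(k**2 + 8*k + 17)/(10*(3*k + 13)), so s_k = R(k)·t_k = k*(k**2 + 8*k + 17)/(10*(k**3 + 8*k**2 + 17*k + 10)).
Verify: (3*k + 13)/(k**5 + 17*k**4 + 107*k**3 + 307*k**2 + 396*k + 180) matches t_k.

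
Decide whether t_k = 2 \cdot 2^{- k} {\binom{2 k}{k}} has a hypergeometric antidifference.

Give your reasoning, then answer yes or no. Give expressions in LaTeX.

No. Not Gosper-summable.

Ratio r(k) = (2*k + 1)/(k + 1).
Factor: A=2*k + 1; B=k + 1; C=1.
Need (2*k + 1)·f(k+1) − (k)·f(k) = 1.
deg f ≤ -1 (via 1,1,0).
deg f ≤ -1 is impossible — no certificate.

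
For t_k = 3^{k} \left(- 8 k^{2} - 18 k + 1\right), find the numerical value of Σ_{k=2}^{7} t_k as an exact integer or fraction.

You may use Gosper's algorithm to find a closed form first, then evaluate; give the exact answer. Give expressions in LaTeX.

Σ = -1508958

t_(k+1)/t_k = 3*(8*k**2 + 34*k + 25)/(8*k**2 + 18*k - 1).
Normal form (A,B,C) = (3, 1, k**2 + 9*k/4 - 1/8).
Solve (3)·f(k+1) − (1)·f(k) = k**2 + 9*k/4 - 1/8.
Degrees (0,0,2) ⇒ d ≤ 2.
A polynomial solution: f(k) = (4*k**2 - 3*k - 2)/8.
R(k) = B(k−1)·f(k)/C(k) = (4*k**2 - 3*k - 2)/(8*k**2 + 18*k - 1); s_k = R·t_k = 3**k*(-4*k**2 + 3*k + 2).
Check: Δs_k = 3**k*(-8*k**2 - 18*k + 1). ✓
Sum = s_(8) − s_(2); s_(8) = -1509030, s_(2) = -72 ⇒ -1508958.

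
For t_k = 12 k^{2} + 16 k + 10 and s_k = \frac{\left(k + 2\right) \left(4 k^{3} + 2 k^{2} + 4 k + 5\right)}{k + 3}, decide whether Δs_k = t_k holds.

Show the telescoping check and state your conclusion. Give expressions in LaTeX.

s_(k+1) = (4*k**4 + 26*k**3 + 62*k**2 + 75*k + 45)/(k + 4)
s_(k+1) − s_k = (12*k**4 + 92*k**3 + 216*k**2 + 208*k + 95)/(k**2 + 7*k + 12)
(s_(k+1) − s_k) − t_k = (-8*k**3 - 50*k**2 - 54*k - 25)/(k**2 + 7*k + 12)

Invalid: residual \frac{- 8 k^{3} - 50 k^{2} - 54 k - 25}{k^{2} + 7 k + 12} ≠ 0.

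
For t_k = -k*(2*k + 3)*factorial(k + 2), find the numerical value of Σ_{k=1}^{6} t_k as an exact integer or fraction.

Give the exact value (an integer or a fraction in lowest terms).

Σ = -3991686

Compute t_(k+1)/t_k: get (k + 1)*(k + 3)*(2*k + 5)/(k*(2*k + 3)).
Gosper form: A/B · C(k+1)/C(k) with A=k + 3, B=1, C=k**2 + 3*k/2.
Set up (k + 3)·f(k+1) − (1)·f(k) − (k**2 + 3*k/2) = 0.
Bound: deg f ≤ 1.
Coefficient equations give f(k) = (2*k - 3)/2.
Get s_k = R·t_k = -(2*k - 3)*factorial(k + 2) with R(k) = B(k−1)f(k)/C(k) = (2*k - 3)/(k*(2*k + 3)).
Δs = -k*(2*k + 3)*factorial(k + 2), as required.
Telescoping: Σ = s_(7) − s_(1) = -3991680 − (6) = -3991686.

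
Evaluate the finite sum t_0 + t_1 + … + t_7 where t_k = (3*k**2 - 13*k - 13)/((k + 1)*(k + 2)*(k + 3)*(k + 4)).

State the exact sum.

The ratio is (k + 1)*(13*k - 3*(k + 1)**2 + 26)/((k + 5)*(-3*k**2 + 13*k + 13)).
Gosper form: A/B · C(k+1)/C(k) with A=k + 1, B=k + 5, C=k**2 - 13*k/3 - 13/3.
f must satisfy (k + 1)·f(k+1) − (k + 4)·f(k) = k**2 - 13*k/3 - 13/3.
d = 3 from the (1,1,2) case.
Coefficient equations give f(k) = -k*(2*k**2 + 21*k + 16)/9.
Then R = B(k−1)f/C = -k*(k + 4)*(2*k**2 + 21*k + 16)/(3*(3*k**2 - 13*k - 13)), so s_k = R(k)·t_k = k*(-2*k**2 - 21*k - 16)/(3*(k + 1)*(k + 2)*(k + 3)).
Δs = (3*k**2 - 13*k - 13)/(k**4 + 10*k**3 + 35*k**2 + 50*k + 24), as required.
Evaluate s at k=8 and k=0: -416/495 and 0; difference -416/495.

Σ = -416/495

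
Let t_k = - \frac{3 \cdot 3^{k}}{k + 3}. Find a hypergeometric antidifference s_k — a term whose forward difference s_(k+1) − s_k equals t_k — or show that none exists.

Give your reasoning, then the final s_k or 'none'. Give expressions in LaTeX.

The ratio is 3*(k + 3)/(k + 4).
Gosper form: A/B · C(k+1)/C(k) with A=3*k + 9, B=k + 4, C=1.
Key eq: (3*k + 9)·f(k+1) = (k + 3)·f(k) + (1).
From deg A=1, deg B=1, deg C=0: d=-1.
Bound -1 < 0, so the key equation has no polynomial solution.

none — t_k is not Gosper-summable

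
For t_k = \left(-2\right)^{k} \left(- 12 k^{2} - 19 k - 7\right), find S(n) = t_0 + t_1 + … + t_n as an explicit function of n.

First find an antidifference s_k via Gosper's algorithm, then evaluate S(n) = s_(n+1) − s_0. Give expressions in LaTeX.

Ratio r(k) = 2*(-12*k**2 - 43*k - 38)/(12*k**2 + 19*k + 7).
A = -2, B = 1, C = k**2 + 19*k/12 + 7/12.
Set up (-2)·f(k+1) − (1)·f(k) − (k**2 + 19*k/12 + 7/12) = 0.
Degrees (0,0,2) ⇒ d ≤ 2.
A polynomial solution: f(k) = -(4*k**2 + k - 1)/12.
Get s_k = R·t_k = (-2)**k*(4*k**2 + k - 1) with R(k) = B(k−1)f(k)/C(k) = -(4*k**2 + k - 1)/((k + 1)*(12*k + 7)).
Δs = (-2)**k*(-12*k**2 - 19*k - 7), as required.
Telescope: S(n) = s_(n+1) − s_(0) = (-2)**(n + 1)*(4*n**2 + 9*n + 4) − (-1) = -8*(-2)**n*n**2 - 18*(-2)**n*n - 8*(-2)**n + 1.

S(n) = - 8 \left(-2\right)^{n} n^{2} - 18 \left(-2\right)^{n} n - 8 \left(-2\right)^{n} + 1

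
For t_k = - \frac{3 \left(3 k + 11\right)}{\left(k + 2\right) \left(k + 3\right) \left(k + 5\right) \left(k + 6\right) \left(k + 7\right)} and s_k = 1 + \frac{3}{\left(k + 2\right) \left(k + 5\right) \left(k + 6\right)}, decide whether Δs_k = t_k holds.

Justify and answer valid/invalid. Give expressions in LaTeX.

s_(k+1) = 1 + 3/((k + 3)*(k + 6)*(k + 7))
s_(k+1) − s_k = 3*(-3*k - 11)/(k**5 + 23*k**4 + 203*k**3 + 853*k**2 + 1692*k + 1260)
(s_(k+1) − s_k) − t_k = 0

Valid: the claim telescopes to t_k.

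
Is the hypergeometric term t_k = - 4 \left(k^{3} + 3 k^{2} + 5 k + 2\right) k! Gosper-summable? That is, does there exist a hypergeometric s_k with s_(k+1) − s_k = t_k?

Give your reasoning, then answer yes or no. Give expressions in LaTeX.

Yes. s_k = - 4 \left(k^{2} + k + 1\right) k!.

The ratio is (k**4 + 7*k**3 + 20*k**2 + 25*k + 11)/(k**3 + 3*k**2 + 5*k + 2).
Normal form (A,B,C) = (k + 1, 1, k**3 + 3*k**2 + 5*k + 2).
f must satisfy (k + 1)·f(k+1) − (1)·f(k) = k**3 + 3*k**2 + 5*k + 2.
d = 2 from the (1,0,3) case.
Solving with deg f ≤ 2: f(k) = k**2 + k + 1.
Then R = B(k−1)f/C = (k**2 + k + 1)/(k**3 + 3*k**2 + 5*k + 2), so s_k = R(k)·t_k = -4*(k**2 + k + 1)*factorial(k).
s_(k+1) − s_k = -4*(k**3 + 3*k**2 + 5*k + 2)*factorial(k) = t_k.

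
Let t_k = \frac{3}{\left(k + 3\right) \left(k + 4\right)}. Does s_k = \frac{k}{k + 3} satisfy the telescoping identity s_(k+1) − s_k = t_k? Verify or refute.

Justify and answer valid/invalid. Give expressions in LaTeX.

s_(k+1) = (k + 1)/(k + 4)
s_(k+1) − s_k = 3/(k**2 + 7*k + 12)
(s_(k+1) − s_k) − t_k = 0

Valid — Δs_k = t_k.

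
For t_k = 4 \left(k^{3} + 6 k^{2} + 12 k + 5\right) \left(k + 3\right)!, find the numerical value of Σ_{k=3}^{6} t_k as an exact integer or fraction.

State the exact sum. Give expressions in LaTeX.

Σ = 798304320

Step 1: r(k) = (k**4 + 13*k**3 + 63*k**2 + 132*k + 96)/(k**3 + 6*k**2 + 12*k + 5).
Normal form (A,B,C) = (k + 4, 1, k**3 + 6*k**2 + 12*k + 5).
Solve (k + 4)·f(k+1) − (1)·f(k) = k**3 + 6*k**2 + 12*k + 5.
From deg A=1, deg B=0, deg C=3: d=2.
Match coefficients ⇒ f(k) = k**2 + k - 1.
Get s_k = R·t_k = 4*(k**2 + k - 1)*factorial(k + 3) with R(k) = B(k−1)f(k)/C(k) = (k**2 + k - 1)/(k**3 + 6*k**2 + 12*k + 5).
Verify: 4*(k**3 + 6*k**2 + 12*k + 5)*factorial(k + 3) matches t_k.
Sum = s_(7) − s_(3); s_(7) = 798336000, s_(3) = 31680 ⇒ 798304320.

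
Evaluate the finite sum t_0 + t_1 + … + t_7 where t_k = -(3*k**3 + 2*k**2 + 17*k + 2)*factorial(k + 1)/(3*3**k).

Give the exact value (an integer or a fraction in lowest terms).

Compute t_(k+1)/t_k: get (3*k**4 + 17*k**3 + 52*k**2 + 84*k + 48)/(3*(3*k**3 + 2*k**2 + 17*k + 2)).
Take A(k)=k/3 + 2/3, B(k)=1, C(k)=k**3 + 2*k**2/3 + 17*k/3 + 2/3.
Need (k/3 + 2/3)·f(k+1) − (1)·f(k) = k**3 + 2*k**2/3 + 17*k/3 + 2/3.
Bound: deg f ≤ 2.
Match coefficients ⇒ f(k) = 3*k**2 - k + 2.
Then R = B(k−1)f/C = 3*(3*k**2 - k + 2)/(3*k**3 + 2*k**2 + 17*k + 2), so s_k = R(k)·t_k = -(3*k**2 - k + 2)*factorial(k + 1)/3**k.
Δs = -(3*k**3 + 2*k**2 + 17*k + 2)*factorial(k + 1)/(3*3**k), as required.
Sum = s_(8) − s_(0); s_(8) = -277760/27, s_(0) = -2 ⇒ -277706/27.

Σ = -277706/27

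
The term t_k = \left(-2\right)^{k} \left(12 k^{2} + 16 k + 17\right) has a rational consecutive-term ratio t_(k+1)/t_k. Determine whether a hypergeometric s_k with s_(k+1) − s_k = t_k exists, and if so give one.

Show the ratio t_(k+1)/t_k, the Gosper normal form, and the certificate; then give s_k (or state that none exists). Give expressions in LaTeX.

r(k) = 2*(-12*k**2 - 40*k - 45)/(12*k**2 + 16*k + 17) after simplifying.
Gosper form: A/B · C(k+1)/C(k) with A=-2, B=1, C=k**2 + 4*k/3 + 17/12.
Key eq: (-2)·f(k+1) = (1)·f(k) + (k**2 + 4*k/3 + 17/12).
d = 2 from the (0,0,2) case.
A polynomial solution: f(k) = -(4*k**2 + 3)/12.
So s_k = (B(k−1)f/C)·t_k = (-(4*k**2 + 3)/(12*k**2 + 16*k + 17))·t_k = (-2)**k*(-4*k**2 - 3).
Check: Δs_k = (-2)**k*(12*k**2 + 16*k + 17). ✓

s_k = \left(-2\right)^{k} \left(- 4 k^{2} - 3\right)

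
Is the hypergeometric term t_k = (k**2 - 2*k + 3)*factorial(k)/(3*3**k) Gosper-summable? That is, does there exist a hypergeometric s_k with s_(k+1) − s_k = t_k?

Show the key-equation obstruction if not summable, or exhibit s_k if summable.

Yes. s_k = (k - 1)*factorial(k)/3**k.

Ratio r(k) = (k**3 + k**2 + 2*k + 2)/(3*(k**2 - 2*k + 3)).
Gosper form: A/B · C(k+1)/C(k) with A=k/3 + 1/3, B=1, C=k**2 - 2*k + 3.
Key eq: (k/3 + 1/3)·f(k+1) = (1)·f(k) + (k**2 - 2*k + 3).
deg f ≤ 1 (via 1,0,2).
Match coefficients ⇒ f(k) = 3*(k - 1).
Certificate R = B(k−1)f/C = 3*(k - 1)/(k**2 - 2*k + 3) gives s_k = (k - 1)*factorial(k)/3**k.
Check: Δs_k = (k**2 - 2*k + 3)*factorial(k)/(3*3**k). ✓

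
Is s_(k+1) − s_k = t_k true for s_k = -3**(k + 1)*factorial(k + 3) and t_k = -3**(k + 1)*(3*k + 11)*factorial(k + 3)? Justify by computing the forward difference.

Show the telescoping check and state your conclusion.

s_(k+1) = -3**(k + 2)*factorial(k + 4)
s_(k+1) − s_k = -3**(k + 1)*(3*k + 11)*factorial(k + 3)
(s_(k+1) − s_k) − t_k = 0

Valid: the claim telescopes to t_k.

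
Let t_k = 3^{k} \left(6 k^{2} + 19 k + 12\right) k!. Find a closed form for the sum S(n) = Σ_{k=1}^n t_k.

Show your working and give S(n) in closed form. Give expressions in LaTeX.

S(n) = 6 \cdot 3^{n} n^{2} n! + 21 \cdot 3^{n} n n! + 15 \cdot 3^{n} n! - 15

r(k) = 3*(6*k**3 + 37*k**2 + 68*k + 37)/(6*k**2 + 19*k + 12) after simplifying.
Gosper form: A/B · C(k+1)/C(k) with A=3*k + 3, B=1, C=k**2 + 19*k/6 + 2.
Solve (3*k + 3)·f(k+1) − (1)·f(k) = k**2 + 19*k/6 + 2.
Degrees (1,0,2) ⇒ d ≤ 1.
Coefficient equations give f(k) = (2*k + 3)/6.
Certificate R = B(k−1)f/C = (2*k + 3)/(6*k**2 + 19*k + 12) gives s_k = 3**k*(2*k + 3)*factorial(k).
s_(k+1) − s_k = 3**k*(6*k**2 + 19*k + 12)*factorial(k) = t_k.
Σ_(k=1)^n t_k = s_(n+1) − s_(1) = (3**(n + 1)*(2*n + 5)*factorial(n + 1)) − (15), i.e. 6*3**n*n**2*factorial(n) + 21*3**n*n*factorial(n) + 15*3**n*factorial(n) - 15.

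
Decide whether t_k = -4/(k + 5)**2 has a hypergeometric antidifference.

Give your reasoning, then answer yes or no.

Ratio r(k) = (k + 5)**2/(k + 6)**2.
Take A(k)=k**2 + 10*k + 25, B(k)=k**2 + 12*k + 36, C(k)=1.
Need (k**2 + 10*k + 25)·f(k+1) − (k**2 + 10*k + 25)·f(k) = 1.
d = 0 from the (2,2,0) case.
Put f(k) = c0: A·f(k+1) − B(k−1)·f(k) − C = -1; need -1 = 0 — inconsistent ⇒ no f, not summable.

No. Not Gosper-summable.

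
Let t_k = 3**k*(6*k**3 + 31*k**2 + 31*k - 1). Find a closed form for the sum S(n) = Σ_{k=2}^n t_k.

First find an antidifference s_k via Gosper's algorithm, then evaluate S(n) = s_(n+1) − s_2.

Step 1: r(k) = 3*(6*k**3 + 49*k**2 + 111*k + 67)/(6*k**3 + 31*k**2 + 31*k - 1).
So A=3 and B=1, with C=k**3 + 31*k**2/6 + 31*k/6 - 1/6.
Key eq: (3)·f(k+1) = (1)·f(k) + (k**3 + 31*k**2/6 + 31*k/6 - 1/6).
deg f ≤ 3 (via 0,0,3).
Coefficient equations give f(k) = (3*k**3 + 2*k**2 - 4*k - 2)/6.
Then R = B(k−1)f/C = (3*k**3 + 2*k**2 - 4*k - 2)/(6*k**3 + 31*k**2 + 31*k - 1), so s_k = R(k)·t_k = 3**k*(3*k**3 + 2*k**2 - 4*k - 2).
Δs = 3**k*(6*k**3 + 31*k**2 + 31*k - 1), as required.
s_(n+1) = 3**(n + 1)*(3*n**3 + 11*n**2 + 9*n - 1) and s_(2) = 198, so S(n) = 9*3**n*n**3 + 33*3**n*n**2 + 27*3**n*n - 3*3**n - 198.

S(n) = 9*3**n*n**3 + 33*3**n*n**2 + 27*3**n*n - 3*3**n - 198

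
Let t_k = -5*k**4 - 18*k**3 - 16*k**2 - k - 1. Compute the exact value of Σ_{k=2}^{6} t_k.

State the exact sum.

Compute t_(k+1)/t_k: get (5*k**4 + 38*k**3 + 100*k**2 + 107*k + 41)/(5*k**4 + 18*k**3 + 16*k**2 + k + 1).
Normal form (A,B,C) = (1, 1, k**4 + 18*k**3/5 + 16*k**2/5 + k/5 + 1/5).
Set up (1)·f(k+1) − (1)·f(k) − (k**4 + 18*k**3/5 + 16*k**2/5 + k/5 + 1/5) = 0.
Bound: deg f ≤ 5.
Match coefficients ⇒ f(k) = k*(k**4 + 2*k**3 - 2*k**2 - 3*k + 3)/5.
Certificate R = B(k−1)f/C = k*(k**4 + 2*k**3 - 2*k**2 - 3*k + 3)/(5*k**4 + 18*k**3 + 16*k**2 + k + 1) gives s_k = k*(-k**4 - 2*k**3 + 2*k**2 + 3*k - 3).
s_(k+1) − s_k = -5*k**4 - 18*k**3 - 16*k**2 - k - 1 = t_k.
Sum = s_(7) − s_(2); s_(7) = -20797, s_(2) = -42 ⇒ -20755.

Σ = -20755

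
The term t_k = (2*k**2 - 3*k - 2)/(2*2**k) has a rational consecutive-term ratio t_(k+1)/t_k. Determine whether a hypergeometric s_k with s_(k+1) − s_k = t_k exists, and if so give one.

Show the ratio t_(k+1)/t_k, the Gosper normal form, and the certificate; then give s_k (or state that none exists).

Step 1: r(k) = (2*k**2 + k - 3)/(2*(2*k**2 - 3*k - 2)).
Normal form (A,B,C) = (1/2, 1, k**2 - 3*k/2 - 1).
Solve (1/2)·f(k+1) − (1)·f(k) = k**2 - 3*k/2 - 1.
deg f ≤ 2 (via 0,0,2).
Coefficient equations give f(k) = -2*k**2 - k - 1.
Certificate R = B(k−1)f/C = -2*(2*k**2 + k + 1)/((k - 2)*(2*k + 1)) gives s_k = (-2*k**2 - k - 1)/2**k.
Δs = (2*k**2 - 3*k - 2)/(2*2**k), as required.

s_k = (-2*k**2 - k - 1)/2**k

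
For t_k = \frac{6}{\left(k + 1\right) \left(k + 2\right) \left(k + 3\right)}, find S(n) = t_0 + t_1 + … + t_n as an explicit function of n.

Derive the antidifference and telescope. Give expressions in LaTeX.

S(n) = \frac{3 \left(n^{2} + 5 n + 4\right)}{2 \left(n^{2} + 5 n + 6\right)}

Ratio r(k) = (k + 1)/(k + 4).
So A=k + 1 and B=k + 4, with C=1.
Need (k + 1)·f(k+1) − (k + 3)·f(k) = 1.
Degrees (1,1,0) ⇒ d ≤ 2.
Solving with deg f ≤ 2: f(k) = k*(k + 3)/4.
So s_k = (B(k−1)f/C)·t_k = (k*(k + 3)**2/4)·t_k = 3*k*(k + 3)/(2*(k + 1)*(k + 2)).
Δs = 6/(k**3 + 6*k**2 + 11*k + 6), as required.
Telescope: S(n) = s_(n+1) − s_(0) = 3*(n**2 + 5*n + 4)/(2*(n**2 + 5*n + 6)) − (0) = 3*(n**2 + 5*n + 4)/(2*(n**2 + 5*n + 6)).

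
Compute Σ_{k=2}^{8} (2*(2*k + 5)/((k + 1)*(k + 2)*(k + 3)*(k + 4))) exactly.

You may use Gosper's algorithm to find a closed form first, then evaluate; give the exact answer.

Σ = 7/60

t_(k+1)/t_k = (k + 1)*(2*k + 7)/((k + 5)*(2*k + 5)).
So A=k + 1 and B=k + 5, with C=k + 5/2.
Need (k + 1)·f(k+1) − (k + 4)·f(k) = k + 5/2.
d = 3 from the (1,1,1) case.
Solving with deg f ≤ 3: f(k) = k*(k + 2)*(k + 4)/6.
Then R = B(k−1)f/C = k*(k + 2)*(k + 4)**2/(3*(2*k + 5)), so s_k = R(k)·t_k = 2*k*(k + 4)/(3*(k**2 + 4*k + 3)).
Verify: 2*(2*k + 5)/(k**4 + 10*k**3 + 35*k**2 + 50*k + 24) matches t_k.
Evaluate s at k=9 and k=2: 13/20 and 8/15; difference 7/60.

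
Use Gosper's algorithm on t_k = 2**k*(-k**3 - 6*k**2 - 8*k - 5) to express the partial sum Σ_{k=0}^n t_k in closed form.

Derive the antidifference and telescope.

Compute t_(k+1)/t_k: get 2*(k**3 + 9*k**2 + 23*k + 20)/(k**3 + 6*k**2 + 8*k + 5).
So A=2 and B=1, with C=k**3 + 6*k**2 + 8*k + 5.
Solve (2)·f(k+1) − (1)·f(k) = k**3 + 6*k**2 + 8*k + 5.
deg f ≤ 3 (via 0,0,3).
Solve for f: f(k) = k**3 + 2*k - 1 (degree 3 ≤ 3).
Certificate R = B(k−1)f/C = (k**3 + 2*k - 1)/(k**3 + 6*k**2 + 8*k + 5) gives s_k = 2**k*(-k**3 - 2*k + 1).
Verify: 2**k*(k**3 - 2*k - 2*(k + 1)**3 - 3) matches t_k.
s_(n+1) = 2**(n + 1)*(-n**3 - 3*n**2 - 5*n - 2) and s_(0) = 1, so S(n) = -2*2**n*n**3 - 6*2**n*n**2 - 10*2**n*n - 4*2**n - 1.

S(n) = -2*2**n*n**3 - 6*2**n*n**2 - 10*2**n*n - 4*2**n - 1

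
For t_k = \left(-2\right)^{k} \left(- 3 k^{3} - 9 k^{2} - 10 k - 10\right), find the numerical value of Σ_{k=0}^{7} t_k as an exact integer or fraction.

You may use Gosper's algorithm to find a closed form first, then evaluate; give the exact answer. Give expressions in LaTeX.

Σ = 147966

t_(k+1)/t_k = 2*(-3*k**3 - 18*k**2 - 37*k - 32)/(3*k**3 + 9*k**2 + 10*k + 10).
Gosper form: A/B · C(k+1)/C(k) with A=-2, B=1, C=k**3 + 3*k**2 + 10*k/3 + 10/3.
Key eq: (-2)·f(k+1) = (1)·f(k) + (k**3 + 3*k**2 + 10*k/3 + 10/3).
Degrees (0,0,3) ⇒ d ≤ 3.
Match coefficients ⇒ f(k) = -(k**3 + k**2 + 2)/3.
R(k) = B(k−1)·f(k)/C(k) = -(k**3 + k**2 + 2)/(3*k**3 + 9*k**2 + 10*k + 10); s_k = R·t_k = (-2)**k*(k**3 + k**2 + 2).
Verify: (-2)**k*(-3*k**3 - 9*k**2 - 10*k - 10) matches t_k.
Sum = s_(8) − s_(0); s_(8) = 147968, s_(0) = 2 ⇒ 147966.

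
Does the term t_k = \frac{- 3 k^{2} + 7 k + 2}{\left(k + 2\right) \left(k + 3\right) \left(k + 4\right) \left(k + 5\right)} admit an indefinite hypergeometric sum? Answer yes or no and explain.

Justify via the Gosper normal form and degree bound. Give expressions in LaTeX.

Yes. s_k = \frac{k \left(- k^{2} + 9 k - 2\right)}{6 \left(k + 2\right) \left(k + 3\right) \left(k + 4\right)}.

Compute t_(k+1)/t_k: get (k + 2)*(7*k - 3*(k + 1)**2 + 9)/((k + 6)*(-3*k**2 + 7*k + 2)).
Factor: A=k + 2; B=k + 6; C=k**2 - 7*k/3 - 2/3.
Solve (k + 2)·f(k+1) − (k + 5)·f(k) = k**2 - 7*k/3 - 2/3.
deg f ≤ 3 (via 1,1,2).
Match coefficients ⇒ f(k) = k*(k**2 - 9*k + 2)/18.
Get s_k = R·t_k = k*(-k**2 + 9*k - 2)/(6*(k + 2)*(k + 3)*(k + 4)) with R(k) = B(k−1)f(k)/C(k) = k*(k + 5)*(k**2 - 9*k + 2)/(6*(3*k**2 - 7*k - 2)).
Check: Δs_k = (-3*k**2 + 7*k + 2)/(k**4 + 14*k**3 + 71*k**2 + 154*k + 120). ✓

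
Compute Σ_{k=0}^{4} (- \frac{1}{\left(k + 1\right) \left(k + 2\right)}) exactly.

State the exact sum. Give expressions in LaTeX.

Σ = -5/6

The ratio is (k + 1)/(k + 3).
So A=k + 1 and B=k + 3, with C=1.
f must satisfy (k + 1)·f(k+1) − (k + 2)·f(k) = 1.
From deg A=1, deg B=1, deg C=0: d=1.
Match coefficients ⇒ f(k) = k.
Certificate R = B(k−1)f/C = k*(k + 2) gives s_k = -k/(k + 1).
s_(k+1) − s_k = -1/(k**2 + 3*k + 2) = t_k.
Evaluate s at k=5 and k=0: -5/6 and 0; difference -5/6.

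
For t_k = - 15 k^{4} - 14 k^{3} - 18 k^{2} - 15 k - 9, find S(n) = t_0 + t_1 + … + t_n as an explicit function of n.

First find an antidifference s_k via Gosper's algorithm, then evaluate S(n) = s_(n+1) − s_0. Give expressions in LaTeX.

S(n) = - 3 n^{5} - 11 n^{4} - 18 n^{3} - 20 n^{2} - 19 n - 9

r(k) = (15*k**4 + 74*k**3 + 150*k**2 + 153*k + 71)/(15*k**4 + 14*k**3 + 18*k**2 + 15*k + 9) after simplifying.
So A=1 and B=1, with C=k**4 + 14*k**3/15 + 6*k**2/5 + k + 3/5.
Set up (1)·f(k+1) − (1)·f(k) − (k**4 + 14*k**3/15 + 6*k**2/5 + k + 3/5) = 0.
Degrees (0,0,4) ⇒ d ≤ 5.
Solve for f: f(k) = k*(3*k**4 - 4*k**3 + 4*k**2 + 2*k + 4)/15 (degree 5 ≤ 5).
R(k) = B(k−1)·f(k)/C(k) = k*(3*k**4 - 4*k**3 + 4*k**2 + 2*k + 4)/(15*k**4 + 14*k**3 + 18*k**2 + 15*k + 9); s_k = R·t_k = k*(-3*k**4 + 4*k**3 - 4*k**2 - 2*k - 4).
Check: Δs_k = -15*k**4 - 14*k**3 - 18*k**2 - 15*k - 9. ✓
Evaluate: s_(n+1) = -3*n**5 - 11*n**4 - 18*n**3 - 20*n**2 - 19*n - 9; subtract s_(0) = 0 ⇒ S(n) = -3*n**5 - 11*n**4 - 18*n**3 - 20*n**2 - 19*n - 9.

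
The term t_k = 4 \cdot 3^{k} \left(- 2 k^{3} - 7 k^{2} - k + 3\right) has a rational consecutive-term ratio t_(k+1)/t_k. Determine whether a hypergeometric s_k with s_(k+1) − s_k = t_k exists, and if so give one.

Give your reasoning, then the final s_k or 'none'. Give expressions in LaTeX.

s_k = 4 \cdot 3^{k} k \left(- k^{2} + k + 1\right)

Ratio r(k) = 3*(2*k**3 + 13*k**2 + 21*k + 7)/(2*k**3 + 7*k**2 + k - 3).
So A=3 and B=1, with C=k**3 + 7*k**2/2 + k/2 - 3/2.
f must satisfy (3)·f(k+1) − (1)·f(k) = k**3 + 7*k**2/2 + k/2 - 3/2.
d = 3 from the (0,0,3) case.
A polynomial solution: f(k) = k*(k**2 - k - 1)/2.
Get s_k = R·t_k = 4*3**k*k*(-k**2 + k + 1) with R(k) = B(k−1)f(k)/C(k) = k*(k**2 - k - 1)/(2*k**3 + 7*k**2 + k - 3).
Δs = 4*3**k*(-2*k**3 - 7*k**2 - k + 3), as required.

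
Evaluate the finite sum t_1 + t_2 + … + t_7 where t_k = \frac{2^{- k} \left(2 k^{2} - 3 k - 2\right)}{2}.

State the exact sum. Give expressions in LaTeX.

The ratio is (2*k**2 + k - 3)/(2*(2*k**2 - 3*k - 2)).
Normal form (A,B,C) = (1/2, 1, k**2 - 3*k/2 - 1).
Solve (1/2)·f(k+1) − (1)·f(k) = k**2 - 3*k/2 - 1.
deg f ≤ 2 (via 0,0,2).
Match coefficients ⇒ f(k) = -2*k**2 - k - 1.
Certificate R = B(k−1)f/C = -2*(2*k**2 + k + 1)/((k - 2)*(2*k + 1)) gives s_k = (-2*k**2 - k - 1)/2**k.
Δs = (2*k**2 - 3*k - 2)/(2*2**k), as required.
Telescoping: Σ = s_(8) − s_(1) = -137/256 − (-2) = 375/256.

Σ = 375/256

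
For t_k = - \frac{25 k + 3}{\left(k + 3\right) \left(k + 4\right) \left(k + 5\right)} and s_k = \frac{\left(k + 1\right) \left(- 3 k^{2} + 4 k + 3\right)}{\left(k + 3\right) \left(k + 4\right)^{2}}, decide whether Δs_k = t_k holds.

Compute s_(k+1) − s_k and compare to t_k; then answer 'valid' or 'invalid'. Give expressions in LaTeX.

s_(k+1) = (k + 2)*(4*k - 3*(k + 1)**2 + 7)/((k + 4)*(k + 5)**2)
s_(k+1) − s_k = (-34*k**3 - 186*k**2 - 149*k + 21)/(k**5 + 21*k**4 + 175*k**3 + 723*k**2 + 1480*k + 1200)
(s_(k+1) − s_k) − t_k = 3*(-3*k**3 + 14*k**2 + 126*k + 27)/(k**5 + 21*k**4 + 175*k**3 + 723*k**2 + 1480*k + 1200)

Invalid: residual \frac{3 \left(- 3 k^{3} + 14 k^{2} + 126 k + 27\right)}{k^{5} + 21 k^{4} + 175 k^{3} + 723 k^{2} + 1480 k + 1200} ≠ 0.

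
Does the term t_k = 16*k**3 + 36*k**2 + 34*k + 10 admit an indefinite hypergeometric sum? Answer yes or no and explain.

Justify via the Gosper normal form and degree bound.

r(k) = (8*k**3 + 42*k**2 + 77*k + 48)/(8*k**3 + 18*k**2 + 17*k + 5) after simplifying.
Factor: A=1; B=1; C=k**3 + 9*k**2/4 + 17*k/8 + 5/8.
f must satisfy (1)·f(k+1) − (1)·f(k) = k**3 + 9*k**2/4 + 17*k/8 + 5/8.
d = 4 from the (0,0,3) case.
Match coefficients ⇒ f(k) = k*(4*k**3 + 4*k**2 + 3*k - 1)/16.
Certificate R = B(k−1)f/C = k*(4*k**3 + 4*k**2 + 3*k - 1)/(2*(2*k + 1)*(4*k**2 + 7*k + 5)) gives s_k = k*(4*k**3 + 4*k**2 + 3*k - 1).
s_(k+1) − s_k = 16*k**3 + 36*k**2 + 34*k + 10 = t_k.

Yes. s_k = k*(4*k**3 + 4*k**2 + 3*k - 1).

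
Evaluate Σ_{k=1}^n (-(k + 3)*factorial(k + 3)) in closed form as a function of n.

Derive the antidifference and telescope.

Step 1: r(k) = (k + 4)**2/(k + 3).
A = k + 4, B = 1, C = k + 3.
Solve (k + 4)·f(k+1) − (1)·f(k) = k + 3.
deg f ≤ 0 (via 1,0,1).
Match coefficients ⇒ f(k) = 1.
R(k) = B(k−1)·f(k)/C(k) = 1/(k + 3); s_k = R·t_k = -factorial(k + 3).
Δs = -(k + 3)*factorial(k + 3), as required.
Evaluate: s_(n+1) = -factorial(n + 4); subtract s_(1) = -24 ⇒ S(n) = 24 - factorial(n + 4).

S(n) = 24 - factorial(n + 4)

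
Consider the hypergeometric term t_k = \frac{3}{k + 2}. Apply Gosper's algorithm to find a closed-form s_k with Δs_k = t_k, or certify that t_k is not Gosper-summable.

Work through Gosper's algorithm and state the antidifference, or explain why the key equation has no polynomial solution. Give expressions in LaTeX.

none — t_k is not Gosper-summable

r(k) = (k + 2)/(k + 3) after simplifying.
A = k + 2, B = k + 3, C = 1.
Key eq: (k + 2)·f(k+1) = (k + 2)·f(k) + (1).
Degrees (1,1,0) ⇒ d ≤ 0.
Generic f = c0 gives residual -1; -1 = 0 cannot hold, so t_k is not Gosper-summable.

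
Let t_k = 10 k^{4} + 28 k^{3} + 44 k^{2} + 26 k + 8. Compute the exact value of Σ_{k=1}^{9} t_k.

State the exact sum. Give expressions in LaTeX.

Σ = 223812

Ratio r(k) = (5*k**4 + 34*k**3 + 94*k**2 + 119*k + 58)/(5*k**4 + 14*k**3 + 22*k**2 + 13*k + 4).
Factor: A=1; B=1; C=k**4 + 14*k**3/5 + 22*k**2/5 + 13*k/5 + 4/5.
Solve (1)·f(k+1) − (1)·f(k) = k**4 + 14*k**3/5 + 22*k**2/5 + 13*k/5 + 4/5.
Bound: deg f ≤ 5.
Solve for f: f(k) = k*(k**4 + k**3 + 2*k**2 - k + 1)/5 (degree 5 ≤ 5).
R(k) = B(k−1)·f(k)/C(k) = k*(k**4 + k**3 + 2*k**2 - k + 1)/(5*k**4 + 14*k**3 + 22*k**2 + 13*k + 4); s_k = R·t_k = 2*k*(k**4 + k**3 + 2*k**2 - k + 1).
Check: Δs_k = 10*k**4 + 28*k**3 + 44*k**2 + 26*k + 8. ✓
Sum = s_(10) − s_(1); s_(10) = 223820, s_(1) = 8 ⇒ 223812.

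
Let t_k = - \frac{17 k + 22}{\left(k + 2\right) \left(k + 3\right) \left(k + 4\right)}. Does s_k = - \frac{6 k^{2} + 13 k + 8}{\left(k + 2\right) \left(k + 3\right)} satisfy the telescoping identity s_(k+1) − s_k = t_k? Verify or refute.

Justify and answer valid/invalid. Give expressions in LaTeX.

s_(k+1) = (-13*k - 6*(k + 1)**2 - 21)/((k + 3)*(k + 4))
s_(k+1) − s_k = (-17*k - 22)/(k**3 + 9*k**2 + 26*k + 24)
(s_(k+1) − s_k) − t_k = 0

Valid — Δs_k = t_k.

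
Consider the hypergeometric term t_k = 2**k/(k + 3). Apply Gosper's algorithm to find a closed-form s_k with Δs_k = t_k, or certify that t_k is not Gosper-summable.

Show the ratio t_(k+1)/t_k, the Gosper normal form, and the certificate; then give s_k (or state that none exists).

none — t_k is not Gosper-summable

t_(k+1)/t_k = 2*(k + 3)/(k + 4).
Gosper form: A/B · C(k+1)/C(k) with A=2*k + 6, B=k + 4, C=1.
f must satisfy (2*k + 6)·f(k+1) − (k + 3)·f(k) = 1.
d = -1 from the (1,1,0) case.
deg f ≤ -1 is impossible — no certificate.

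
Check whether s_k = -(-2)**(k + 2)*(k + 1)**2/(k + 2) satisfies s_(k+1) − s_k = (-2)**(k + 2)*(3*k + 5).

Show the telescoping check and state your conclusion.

Invalid: residual (-2)**(k + 2)*(-3*k**2 - 12*k - 11)/(k**2 + 5*k + 6) ≠ 0.

s_(k+1) = 8*(-2)**k*(k + 2)**2/(k + 3)
s_(k+1) − s_k = (-2)**(k + 2)*((k + 1)**2*(k + 3) + 2*(k + 2)**3)/((k + 2)*(k + 3))
(s_(k+1) − s_k) − t_k = (-2)**(k + 2)*(-3*k**2 - 12*k - 11)/(k**2 + 5*k + 6)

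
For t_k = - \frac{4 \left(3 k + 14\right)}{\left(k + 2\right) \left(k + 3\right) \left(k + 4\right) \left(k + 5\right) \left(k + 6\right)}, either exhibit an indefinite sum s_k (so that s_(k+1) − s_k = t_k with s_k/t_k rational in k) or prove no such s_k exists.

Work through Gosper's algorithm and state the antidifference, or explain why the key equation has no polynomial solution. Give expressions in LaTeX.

Step 1: r(k) = (k + 2)*(3*k + 17)/((k + 7)*(3*k + 14)).
So A=k + 2 and B=k + 7, with C=k + 14/3.
f must satisfy (k + 2)·f(k+1) − (k + 6)·f(k) = k + 14/3.
Degrees (1,1,1) ⇒ d ≤ 4.
Coefficient equations give f(k) = k*(k + 4)*(k**2 + 10*k + 31)/90.
So s_k = (B(k−1)f/C)·t_k = (k*(k + 4)*(k + 6)*(k**2 + 10*k + 31)/(30*(3*k + 14)))·t_k = 2*k*(-k**2 - 10*k - 31)/(15*(k**3 + 10*k**2 + 31*k + 30)).
Check: Δs_k = 4*(-3*k - 14)/(k**5 + 20*k**4 + 155*k**3 + 580*k**2 + 1044*k + 720). ✓

s_k = \frac{2 k \left(- k^{2} - 10 k - 31\right)}{15 \left(k^{3} + 10 k^{2} + 31 k + 30\right)}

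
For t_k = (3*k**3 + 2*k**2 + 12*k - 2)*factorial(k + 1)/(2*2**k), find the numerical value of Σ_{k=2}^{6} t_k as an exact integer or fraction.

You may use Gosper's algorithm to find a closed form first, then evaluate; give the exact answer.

t_(k+1)/t_k = (3*k**4 + 17*k**3 + 47*k**2 + 65*k + 30)/(2*(3*k**3 + 2*k**2 + 12*k - 2)).
A = k/2 + 1, B = 1, C = k**3 + 2*k**2/3 + 4*k - 2/3.
Need (k/2 + 1)·f(k+1) − (1)·f(k) = k**3 + 2*k**2/3 + 4*k - 2/3.
Degrees (1,0,3) ⇒ d ≤ 2.
Match coefficients ⇒ f(k) = 2*(k - 1)*(3*k - 1)/3.
Get s_k = R·t_k = (k - 1)*(3*k - 1)*factorial(k + 1)/2**k with R(k) = B(k−1)f(k)/C(k) = 2*(k - 1)*(3*k - 1)/(3*k**3 + 2*k**2 + 12*k - 2).
Verify: (3*k**3 + 2*k**2 + 12*k - 2)*factorial(k + 1)/(2*2**k) matches t_k.
Telescoping: Σ = s_(7) − s_(2) = 37800 − (15/2) = 75585/2.

Σ = 75585/2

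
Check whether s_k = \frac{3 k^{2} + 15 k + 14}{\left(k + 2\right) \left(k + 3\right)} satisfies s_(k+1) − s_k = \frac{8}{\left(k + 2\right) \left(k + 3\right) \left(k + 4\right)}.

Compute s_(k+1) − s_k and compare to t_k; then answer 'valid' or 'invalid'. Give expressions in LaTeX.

valid (s_(k+1) − s_k reduces to t_k)

s_(k+1) = (15*k + 3*(k + 1)**2 + 29)/((k + 3)*(k + 4))
s_(k+1) − s_k = 8/(k**3 + 9*k**2 + 26*k + 24)
(s_(k+1) − s_k) − t_k = 0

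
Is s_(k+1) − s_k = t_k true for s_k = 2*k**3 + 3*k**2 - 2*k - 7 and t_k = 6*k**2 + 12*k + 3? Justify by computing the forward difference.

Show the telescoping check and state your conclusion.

s_(k+1) = 2*k**3 + 9*k**2 + 10*k - 4
s_(k+1) − s_k = 6*k**2 + 12*k + 3
(s_(k+1) − s_k) − t_k = 0

valid; difference matches t_k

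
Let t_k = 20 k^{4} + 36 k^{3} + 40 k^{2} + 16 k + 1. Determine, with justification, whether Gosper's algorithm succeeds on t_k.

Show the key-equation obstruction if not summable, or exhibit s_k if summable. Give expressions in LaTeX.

Compute t_(k+1)/t_k: get (20*k**4 + 116*k**3 + 268*k**2 + 284*k + 113)/(20*k**4 + 36*k**3 + 40*k**2 + 16*k + 1).
Factor: A=1; B=1; C=k**4 + 9*k**3/5 + 2*k**2 + 4*k/5 + 1/20.
Need (1)·f(k+1) − (1)·f(k) = k**4 + 9*k**3/5 + 2*k**2 + 4*k/5 + 1/20.
Degrees (0,0,4) ⇒ d ≤ 5.
Solving with deg f ≤ 5: f(k) = k*(4*k**4 - k**3 + 2*k**2 - 3*k - 1)/20.
Then R = B(k−1)f/C = k*(4*k**4 - k**3 + 2*k**2 - 3*k - 1)/(20*k**4 + 36*k**3 + 40*k**2 + 16*k + 1), so s_k = R(k)·t_k = k*(4*k**4 - k**3 + 2*k**2 - 3*k - 1).
Verify: 20*k**4 + 36*k**3 + 40*k**2 + 16*k + 1 matches t_k.

Yes. s_k = k \left(4 k^{4} - k^{3} + 2 k^{2} - 3 k - 1\right).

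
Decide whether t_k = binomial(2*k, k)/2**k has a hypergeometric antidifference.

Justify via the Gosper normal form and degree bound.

No — negative degree bound, so no certificate f.

Ratio r(k) = (2*k + 1)/(k + 1).
A = 2*k + 1, B = k + 1, C = 1.
Need (2*k + 1)·f(k+1) − (k)·f(k) = 1.
d = -1 from the (1,1,0) case.
deg f ≤ -1 is impossible — no certificate.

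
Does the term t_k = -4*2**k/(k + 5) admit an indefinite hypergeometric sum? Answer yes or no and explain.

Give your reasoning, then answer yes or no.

No. Not Gosper-summable.

Step 1: r(k) = 2*(k + 5)/(k + 6).
Normal form (A,B,C) = (2*k + 10, k + 6, 1).
Need (2*k + 10)·f(k+1) − (k + 5)·f(k) = 1.
From deg A=1, deg B=1, deg C=0: d=-1.
deg f ≤ -1 is impossible — no certificate.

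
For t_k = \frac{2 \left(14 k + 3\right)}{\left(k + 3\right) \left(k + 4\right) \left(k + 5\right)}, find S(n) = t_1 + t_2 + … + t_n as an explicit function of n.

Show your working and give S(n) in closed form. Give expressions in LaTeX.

r(k) = (k + 3)*(14*k + 17)/((k + 6)*(14*k + 3)) after simplifying.
Factor: A=k + 3; B=k + 6; C=k + 3/14.
Key eq: (k + 3)·f(k+1) = (k + 5)·f(k) + (k + 3/14).
d = 2 from the (1,1,1) case.
Solving with deg f ≤ 2: f(k) = k*(15*k - 7)/112.
Get s_k = R·t_k = k*(15*k - 7)/(4*(k + 3)*(k + 4)) with R(k) = B(k−1)f(k)/C(k) = k*(k + 5)*(15*k - 7)/(8*(14*k + 3)).
Verify: 2*(14*k + 3)/(k**3 + 12*k**2 + 47*k + 60) matches t_k.
Σ_(k=1)^n t_k = s_(n+1) − s_(1) = ((15*n**2 + 23*n + 8)/(4*(n**2 + 9*n + 20))) − (1/10), i.e. n*(73*n + 97)/(20*(n**2 + 9*n + 20)).

S(n) = \frac{n \left(73 n + 97\right)}{20 \left(n^{2} + 9 n + 20\right)}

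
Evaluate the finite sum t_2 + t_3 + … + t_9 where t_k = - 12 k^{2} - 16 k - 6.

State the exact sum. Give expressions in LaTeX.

Compute t_(k+1)/t_k: get (6*k**2 + 20*k + 17)/(6*k**2 + 8*k + 3).
Factor: A=1; B=1; C=k**2 + 4*k/3 + 1/2.
Set up (1)·f(k+1) − (1)·f(k) − (k**2 + 4*k/3 + 1/2) = 0.
deg f ≤ 3 (via 0,0,2).
Coefficient equations give f(k) = k**2*(2*k + 1)/6.
Certificate R = B(k−1)f/C = k**2*(2*k + 1)/(6*k**2 + 8*k + 3) gives s_k = k**2*(-4*k - 2).
s_(k+1) − s_k = -12*k**2 - 16*k - 6 = t_k.
Σ_(k=2)^(9) t_k = s_(10) − s_(2) = -4200 − (-40) = -4160.

Σ = -4160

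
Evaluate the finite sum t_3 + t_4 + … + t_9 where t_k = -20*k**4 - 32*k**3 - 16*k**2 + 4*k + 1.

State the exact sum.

Σ = -375137

The ratio is (20*k**4 + 112*k**3 + 232*k**2 + 204*k + 63)/(20*k**4 + 32*k**3 + 16*k**2 - 4*k - 1).
A = 1, B = 1, C = k**4 + 8*k**3/5 + 4*k**2/5 - k/5 - 1/20.
Set up (1)·f(k+1) − (1)·f(k) − (k**4 + 8*k**3/5 + 4*k**2/5 - k/5 - 1/20) = 0.
From deg A=0, deg B=0, deg C=4: d=5.
Solving with deg f ≤ 5: f(k) = k*(4*k**4 - 2*k**3 - 4*k**2 - 2*k + 3)/20.
Certificate R = B(k−1)f/C = k*(4*k**4 - 2*k**3 - 4*k**2 - 2*k + 3)/(20*k**4 + 32*k**3 + 16*k**2 - 4*k - 1) gives s_k = k*(-4*k**4 + 2*k**3 + 4*k**2 + 2*k - 3).
Δs = -20*k**4 - 32*k**3 - 16*k**2 + 4*k + 1, as required.
Σ_(k=3)^(9) t_k = s_(10) − s_(3) = -375830 − (-693) = -375137.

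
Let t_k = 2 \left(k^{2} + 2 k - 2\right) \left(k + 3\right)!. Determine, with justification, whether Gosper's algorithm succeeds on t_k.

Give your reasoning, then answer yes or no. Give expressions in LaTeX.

Yes. s_k = 2 \left(k - 2\right) \left(k + 3\right)!.

t_(k+1)/t_k = (k + 4)*(2*k + (k + 1)**2)/(k**2 + 2*k - 2).
Take A(k)=k + 4, B(k)=1, C(k)=k**2 + 2*k - 2.
Key eq: (k + 4)·f(k+1) = (1)·f(k) + (k**2 + 2*k - 2).
Bound: deg f ≤ 1.
Match coefficients ⇒ f(k) = k - 2.
R(k) = B(k−1)·f(k)/C(k) = (k - 2)/(k**2 + 2*k - 2); s_k = R·t_k = 2*(k - 2)*factorial(k + 3).
s_(k+1) − s_k = 2*(k**2 + 2*k - 2)*factorial(k + 3) = t_k.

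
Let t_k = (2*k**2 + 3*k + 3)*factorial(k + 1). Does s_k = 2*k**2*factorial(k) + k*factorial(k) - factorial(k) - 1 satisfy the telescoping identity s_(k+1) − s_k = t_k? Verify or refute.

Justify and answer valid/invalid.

Valid — Δs_k = t_k.

s_(k+1) = 2*k**3*factorial(k) + 7*k**2*factorial(k) + 7*k*factorial(k) + 2*factorial(k) - 1
s_(k+1) − s_k = (2*k**2 + 3*k + 3)*factorial(k + 1)
(s_(k+1) − s_k) − t_k = 0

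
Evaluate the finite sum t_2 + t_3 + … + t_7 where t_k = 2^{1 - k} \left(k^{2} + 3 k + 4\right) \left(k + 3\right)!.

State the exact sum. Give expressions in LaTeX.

r(k) = (k + 4)*(3*k + (k + 1)**2 + 7)/(2*(k**2 + 3*k + 4)) after simplifying.
Factor: A=k/2 + 2; B=1; C=k**2 + 3*k + 4.
Key eq: (k/2 + 2)·f(k+1) = (1)·f(k) + (k**2 + 3*k + 4).
deg f ≤ 1 (via 1,0,2).
Solve for f: f(k) = 2*k (degree 1 ≤ 1).
Certificate R = B(k−1)f/C = 2*k/(k**2 + 3*k + 4) gives s_k = 2**(2 - k)*k*factorial(k + 3).
Verify: 2**(1 - k)*(k**2 + 3*k + 4)*factorial(k + 3) matches t_k.
Σ_(k=2)^(7) t_k = s_(8) − s_(2) = 4989600 − (240) = 4989360.

Σ = 4989360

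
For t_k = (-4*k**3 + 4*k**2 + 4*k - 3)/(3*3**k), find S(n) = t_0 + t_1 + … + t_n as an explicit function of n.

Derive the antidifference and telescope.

S(n) = (-12*3**n + 2*n**3 + 7*n**2 + 10*n + 9)/(3*3**n)

Ratio r(k) = (4*k**3 + 8*k**2 - 1)/(3*(4*k**3 - 4*k**2 - 4*k + 3)).
Gosper form: A/B · C(k+1)/C(k) with A=1/3, B=1, C=k**3 - k**2 - k + 3/4.
Need (1/3)·f(k+1) − (1)·f(k) = k**3 - k**2 - k + 3/4.
Degrees (0,0,3) ⇒ d ≤ 3.
A polynomial solution: f(k) = -3*(2*k**3 + k**2 + 2*k + 4)/4.
Then R = B(k−1)f/C = -3*(2*k**3 + k**2 + 2*k + 4)/(4*k**3 - 4*k**2 - 4*k + 3), so s_k = R(k)·t_k = (2*k**3 + k**2 + 2*k + 4)/3**k.
Verify: (-4*k**3 + 4*k**2 + 4*k - 3)/(3*3**k) matches t_k.
Evaluate: s_(n+1) = 3**(-n - 1)*(2*n**3 + 7*n**2 + 10*n + 9); subtract s_(0) = 4 ⇒ S(n) = (-12*3**n + 2*n**3 + 7*n**2 + 10*n + 9)/(3*3**n).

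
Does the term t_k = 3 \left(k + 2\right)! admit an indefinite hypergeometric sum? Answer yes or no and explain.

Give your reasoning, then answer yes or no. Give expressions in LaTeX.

No — negative degree bound, so no certificate f.

The ratio is k + 3.
Factor: A=k + 3; B=1; C=1.
Key eq: (k + 3)·f(k+1) = (1)·f(k) + (1).
Degrees (1,0,0) ⇒ d ≤ -1.
d = -1 < 0 ⇒ no nonzero polynomial f; not summable.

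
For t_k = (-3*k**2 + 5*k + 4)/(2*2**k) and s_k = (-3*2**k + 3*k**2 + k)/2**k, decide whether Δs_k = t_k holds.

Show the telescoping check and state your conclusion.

valid (s_(k+1) − s_k reduces to t_k)

s_(k+1) = (-6*2**k + k + 3*(k + 1)**2 + 1)/(2*2**k)
s_(k+1) − s_k = (-3*k**2 + 5*k + 4)/(2*2**k)
(s_(k+1) − s_k) − t_k = 0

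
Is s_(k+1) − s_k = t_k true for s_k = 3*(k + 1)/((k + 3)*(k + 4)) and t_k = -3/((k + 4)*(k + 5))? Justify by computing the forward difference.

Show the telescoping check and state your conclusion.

Invalid: residual 12/(k**3 + 12*k**2 + 47*k + 60) ≠ 0.

s_(k+1) = 3*(k + 2)/((k + 4)*(k + 5))
s_(k+1) − s_k = 3*(1 - k)/(k**3 + 12*k**2 + 47*k + 60)
(s_(k+1) − s_k) − t_k = 12/(k**3 + 12*k**2 + 47*k + 60)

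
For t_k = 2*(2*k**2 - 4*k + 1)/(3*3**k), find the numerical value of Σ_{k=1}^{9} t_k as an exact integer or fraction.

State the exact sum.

Step 1: r(k) = (2*k**2 - 1)/(3*(2*k**2 - 4*k + 1)).
Take A(k)=1/3, B(k)=1, C(k)=k**2 - 2*k + 1/2.
Set up (1/3)·f(k+1) − (1)·f(k) − (k**2 - 2*k + 1/2) = 0.
d = 2 from the (0,0,2) case.
Coefficient equations give f(k) = -3*(2*k**2 - 2*k + 1)/4.
Then R = B(k−1)f/C = -3*(2*k**2 - 2*k + 1)/(2*(2*k**2 - 4*k + 1)), so s_k = R(k)·t_k = (-2*k**2 + 2*k - 1)/3**k.
s_(k+1) − s_k = 2*(2*k**2 - 4*k + 1)/(3*3**k) = t_k.
Telescoping: Σ = s_(10) − s_(1) = -181/59049 − (-1/3) = 19502/59049.

Σ = 19502/59049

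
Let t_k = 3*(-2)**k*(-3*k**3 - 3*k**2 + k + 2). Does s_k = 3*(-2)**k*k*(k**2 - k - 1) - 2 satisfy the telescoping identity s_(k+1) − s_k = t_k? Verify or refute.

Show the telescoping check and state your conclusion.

s_(k+1) = 6*(-2)**k*(k + 1)*(k - (k + 1)**2 + 2) - 2
s_(k+1) − s_k = 3*(-2)**k*(-3*k**3 - 3*k**2 + k + 2)
(s_(k+1) − s_k) − t_k = 0

Valid — Δs_k = t_k.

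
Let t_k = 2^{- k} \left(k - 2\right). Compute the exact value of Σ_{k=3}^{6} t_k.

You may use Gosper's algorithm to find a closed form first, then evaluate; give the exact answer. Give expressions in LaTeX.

t_(k+1)/t_k = (k - 1)/(2*(k - 2)).
A = 1/2, B = 1, C = k - 2.
f must satisfy (1/2)·f(k+1) − (1)·f(k) = k - 2.
From deg A=0, deg B=0, deg C=1: d=1.
Solving with deg f ≤ 1: f(k) = -2*(k - 1).
R(k) = B(k−1)·f(k)/C(k) = -2*(k - 1)/(k - 2); s_k = R·t_k = 2**(1 - k)*(1 - k).
Verify: (k - 2)/2**k matches t_k.
Telescoping: Σ = s_(7) − s_(3) = -3/32 − (-1/2) = 13/32.

Σ = 13/32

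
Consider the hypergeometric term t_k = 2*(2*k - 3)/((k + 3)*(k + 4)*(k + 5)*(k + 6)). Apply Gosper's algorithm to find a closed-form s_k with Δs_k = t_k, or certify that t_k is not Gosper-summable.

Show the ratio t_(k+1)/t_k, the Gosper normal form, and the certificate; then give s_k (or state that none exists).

s_k = -2*k/((k + 3)*(k + 4)*(k + 5))

The ratio is (k + 3)*(2*k - 1)/((k + 7)*(2*k - 3)).
Gosper form: A/B · C(k+1)/C(k) with A=k + 3, B=k + 7, C=k - 3/2.
Need (k + 3)·f(k+1) − (k + 6)·f(k) = k - 3/2.
deg f ≤ 3 (via 1,1,1).
Solving with deg f ≤ 3: f(k) = -k/2.
R(k) = B(k−1)·f(k)/C(k) = -k*(k + 6)/(2*k - 3); s_k = R·t_k = -2*k/((k + 3)*(k + 4)*(k + 5)).
Check: Δs_k = 2*(2*k - 3)/(k**4 + 18*k**3 + 119*k**2 + 342*k + 360). ✓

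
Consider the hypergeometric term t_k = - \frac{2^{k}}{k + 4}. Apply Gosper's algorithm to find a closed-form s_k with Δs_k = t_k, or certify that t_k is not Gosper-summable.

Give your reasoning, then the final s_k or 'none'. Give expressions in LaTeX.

none (Gosper's algorithm certifies no s_k)

r(k) = 2*(k + 4)/(k + 5) after simplifying.
Gosper form: A/B · C(k+1)/C(k) with A=2*k + 8, B=k + 5, C=1.
Need (2*k + 8)·f(k+1) − (k + 4)·f(k) = 1.
Degrees (1,1,0) ⇒ d ≤ -1.
d = -1 < 0 ⇒ no nonzero polynomial f; not summable.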